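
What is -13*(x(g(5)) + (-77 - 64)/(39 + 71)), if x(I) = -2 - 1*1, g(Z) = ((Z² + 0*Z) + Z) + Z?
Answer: 6123/110 ≈ 55.664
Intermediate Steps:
g(Z) = Z² + 2*Z (g(Z) = ((Z² + 0) + Z) + Z = (Z² + Z) + Z = (Z + Z²) + Z = Z² + 2*Z)
x(I) = -3 (x(I) = -2 - 1 = -3)
-13*(x(g(5)) + (-77 - 64)/(39 + 71)) = -13*(-3 + (-77 - 64)/(39 + 71)) = -13*(-3 - 141/110) = -13*(-471/110) = 6123/110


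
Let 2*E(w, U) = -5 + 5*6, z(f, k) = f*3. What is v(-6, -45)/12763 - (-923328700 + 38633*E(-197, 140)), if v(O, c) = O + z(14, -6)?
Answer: 23556561571797/25526 ≈ 9.2285e+8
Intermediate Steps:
z(f, k) = 3*f
v(O, c) = 42 + O (v(O, c) = O + 3*14 = O + 42 = 42 + O)
E(w, U) = 25/2 (E(w, U) = (-5 + 5*6)/2 = (-5 + 30)/2 = (½)*25 = 25/2)
v(-6, -45)/12763 - (-923328700 + 38633*E(-197, 140)) = (42 - 6)/12763 - 38633/(1/(-23900 + 25/2)) = 36*(1/12763) - 38633/(1/(-47775/2)) = 36/12763 - 38633/(-2/47775) = 36/12763 - 38633*(-47775/2) = 36/12763 + 1845691575/2 = 23556561571797/25526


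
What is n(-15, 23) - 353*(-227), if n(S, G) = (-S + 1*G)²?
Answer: 81575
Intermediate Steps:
n(S, G) = (G - S)² (n(S, G) = (-S + G)² = (G - S)²)
n(-15, 23) - 353*(-227) = (23 - 1*(-15))² - 353*(-227) = (23 + 15)² + 80131 = 38² + 80131 = 1444 + 80131 = 81575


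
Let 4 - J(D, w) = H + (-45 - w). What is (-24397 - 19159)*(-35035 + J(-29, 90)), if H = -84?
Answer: 1516271472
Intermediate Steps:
J(D, w) = 133 + w (J(D, w) = 4 - (-84 + (-45 - w)) = 4 - (-129 - w) = 4 + (129 + w) = 133 + w)
(-24397 - 19159)*(-35035 + J(-29, 90)) = (-24397 - 19159)*(-35035 + (133 + 90)) = -43556*(-35035 + 223) = -43556*(-34812) = 1516271472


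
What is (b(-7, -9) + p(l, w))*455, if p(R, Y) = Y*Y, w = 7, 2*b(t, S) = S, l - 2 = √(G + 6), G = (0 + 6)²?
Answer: 40495/2 ≈ 20248.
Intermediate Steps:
G = 36 (G = 6² = 36)
l = 2 + √42 (l = 2 + √(36 + 6) = 2 + √42 ≈ 8.4807)
b(t, S) = S/2
p(R, Y) = Y²
(b(-7, -9) + p(l, w))*455 = ((½)*(-9) + 7²)*455 = (-9/2 + 49)*455 = (89/2)*455 = 40495/2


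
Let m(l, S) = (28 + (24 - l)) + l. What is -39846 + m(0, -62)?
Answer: -39794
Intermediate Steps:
m(l, S) = 52 (m(l, S) = (52 - l) + l = 52)
-39846 + m(0, -62) = -39846 + 52 = -39794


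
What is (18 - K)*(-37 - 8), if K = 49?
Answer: 1395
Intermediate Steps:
(18 - K)*(-37 - 8) = (18 - 1*49)*(-37 - 8) = (18 - 49)*(-45) = -31*(-45) = 1395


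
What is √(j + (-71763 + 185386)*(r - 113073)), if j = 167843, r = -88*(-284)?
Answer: 2*I*√2501964905 ≈ 1.0004e+5*I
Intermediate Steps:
r = 24992
√(j + (-71763 + 185386)*(r - 113073)) = √(167843 + (-71763 + 185386)*(24992 - 113073)) = √(167843 + 113623*(-88081)) = √(167843 - 10008027463) = √(-10007859620) = 2*I*√2501964905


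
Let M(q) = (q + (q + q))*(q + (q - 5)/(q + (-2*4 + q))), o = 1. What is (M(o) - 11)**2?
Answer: 36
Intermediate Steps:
M(q) = 3*q*(q + (-5 + q)/(-8 + 2*q)) (M(q) = (q + 2*q)*(q + (-5 + q)/(q + (-8 + q))) = (3*q)*(q + (-5 + q)/(-8 + 2*q)) = 3*q*(q + (-5 + q)/(-8 + 2*q)))
(M(o) - 11)**2 = ((3/2)*1*(-5 - 7*1 + 2*1**2)/(-4 + 1) - 11)**2 = ((3/2)*1*(-5 - 7 + 2*1)/(-3) - 11)**2 = ((3/2)*1*(-1/3)*(-5 - 7 + 2) - 11)**2 = ((3/2)*1*(-1/3)*(-10) - 11)**2 = (5 - 11)**2 = (-6)**2 = 36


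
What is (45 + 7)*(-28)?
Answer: -1456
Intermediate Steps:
(45 + 7)*(-28) = 52*(-28) = -1456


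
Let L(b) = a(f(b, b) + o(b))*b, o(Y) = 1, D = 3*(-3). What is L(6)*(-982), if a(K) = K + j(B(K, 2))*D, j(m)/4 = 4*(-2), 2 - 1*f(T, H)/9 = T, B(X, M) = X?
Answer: -1490676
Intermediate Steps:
f(T, H) = 18 - 9*T
j(m) = -32 (j(m) = 4*(4*(-2)) = 4*(-8) = -32)
D = -9
a(K) = 288 + K (a(K) = K - 32*(-9) = K + 288 = 288 + K)
L(b) = b*(307 - 9*b) (L(b) = (288 + ((18 - 9*b) + 1))*b = (288 + (19 - 9*b))*b = (307 - 9*b)*b = b*(307 - 9*b))
L(6)*(-982) = (6*(307 - 9*6))*(-982) = (6*(307 - 54))*(-982) = (6*253)*(-982) = 1518*(-982) = -1490676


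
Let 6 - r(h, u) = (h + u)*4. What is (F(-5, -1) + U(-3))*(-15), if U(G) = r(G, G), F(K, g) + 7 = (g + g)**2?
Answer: -405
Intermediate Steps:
F(K, g) = -7 + 4*g**2 (F(K, g) = -7 + (g + g)**2 = -7 + (2*g)**2 = -7 + 4*g**2)
r(h, u) = 6 - 4*h - 4*u (r(h, u) = 6 - (h + u)*4 = 6 - (4*h + 4*u) = 6 + (-4*h - 4*u) = 6 - 4*h - 4*u)
U(G) = 6 - 8*G (U(G) = 6 - 4*G - 4*G = 6 - 8*G)
(F(-5, -1) + U(-3))*(-15) = ((-7 + 4*(-1)**2) + (6 - 8*(-3)))*(-15) = ((-7 + 4*1) + (6 + 24))*(-15) = ((-7 + 4) + 30)*(-15) = (-3 + 30)*(-15) = 27*(-15) = -405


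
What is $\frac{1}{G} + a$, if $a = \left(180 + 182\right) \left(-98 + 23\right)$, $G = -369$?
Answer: $- \frac{10018351}{369} \approx -27150.0$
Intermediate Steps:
$a = -27150$ ($a = 362 \left(-75\right) = -27150$)
$\frac{1}{G} + a = \frac{1}{-369} - 27150 = - \frac{1}{369} - 27150 = - \frac{10018351}{369}$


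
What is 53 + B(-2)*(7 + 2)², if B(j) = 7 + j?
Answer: 458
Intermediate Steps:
53 + B(-2)*(7 + 2)² = 53 + (7 - 2)*(7 + 2)² = 53 + 5*9² = 53 + 5*81 = 53 + 405 = 458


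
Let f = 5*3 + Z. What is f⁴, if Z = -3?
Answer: 20736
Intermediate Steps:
f = 12 (f = 5*3 - 3 = 15 - 3 = 12)
f⁴ = 12⁴ = 20736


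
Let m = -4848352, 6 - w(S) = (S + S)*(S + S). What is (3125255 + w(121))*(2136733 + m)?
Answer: -8315713852443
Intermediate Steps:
w(S) = 6 - 4*S² (w(S) = 6 - (S + S)*(S + S) = 6 - 2*S*2*S = 6 - 4*S²)
(3125255 + w(121))*(2136733 + m) = (3125255 + (6 - 4*121²))*(2136733 - 4848352) = (3125255 + (6 - 4*14641))*(-2711619) = (3125255 + (6 - 58564))*(-2711619) = (3125255 - 58558)*(-2711619) = 3066697*(-2711619) = -8315713852443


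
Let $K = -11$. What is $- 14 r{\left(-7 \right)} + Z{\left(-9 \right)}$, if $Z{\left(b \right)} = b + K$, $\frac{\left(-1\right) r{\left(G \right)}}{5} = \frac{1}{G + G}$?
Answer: $-25$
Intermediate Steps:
$r{\left(G \right)} = - \frac{5}{2 G}$ ($r{\left(G \right)} = - \frac{5}{G + G} = - \frac{5}{2 G}$)
$Z{\left(b \right)} = -11 + b$ ($Z{\left(b \right)} = b - 11 = -11 + b$)
$- 14 r{\left(-7 \right)} + Z{\left(-9 \right)} = - 14 \left(- \frac{5}{2 \left(-7\right)}\right) - 20 = - 14 \left(\left(- \frac{5}{2}\right) \left(- \frac{1}{7}\right)\right) - 20 = \left(-14\right) \frac{5}{14} - 20 = -5 - 20 = -25$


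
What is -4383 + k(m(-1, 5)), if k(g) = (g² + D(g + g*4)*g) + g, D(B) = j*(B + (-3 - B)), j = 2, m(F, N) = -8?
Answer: -4279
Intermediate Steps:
D(B) = -6 (D(B) = 2*(B + (-3 - B)) = 2*(-3) = -6)
k(g) = g² - 5*g (k(g) = (g² - 6*g) + g = g² - 5*g)
-4383 + k(m(-1, 5)) = -4383 - 8*(-5 - 8) = -4383 - 8*(-13) = -4383 + 104 = -4279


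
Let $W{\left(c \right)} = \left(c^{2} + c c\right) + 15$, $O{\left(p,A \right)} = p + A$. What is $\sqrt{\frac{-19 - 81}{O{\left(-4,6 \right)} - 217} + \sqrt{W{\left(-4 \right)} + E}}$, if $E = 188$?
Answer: $\frac{\sqrt{860 + 1849 \sqrt{235}}}{43} \approx 3.9743$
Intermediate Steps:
$O{\left(p,A \right)} = A + p$
$W{\left(c \right)} = 15 + 2 c^{2}$ ($W{\left(c \right)} = \left(c^{2} + c^{2}\right) + 15 = 2 c^{2} + 15 = 15 + 2 c^{2}$)
$\sqrt{\frac{-19 - 81}{O{\left(-4,6 \right)} - 217} + \sqrt{W{\left(-4 \right)} + E}} = \sqrt{\frac{-19 - 81}{\left(6 - 4\right) - 217} + \sqrt{\left(15 + 2 \left(-4\right)^{2}\right) + 188}} = \sqrt{- \frac{100}{2 - 217} + \sqrt{\left(15 + 2 \cdot 16\right) + 188}} = \sqrt{- \frac{100}{-215} + \sqrt{\left(15 + 32\right) + 188}} = \sqrt{\left(-100\right) \left(- \frac{1}{215}\right) + \sqrt{47 + 188}} = \sqrt{\frac{20}{43} + \sqrt{235}}$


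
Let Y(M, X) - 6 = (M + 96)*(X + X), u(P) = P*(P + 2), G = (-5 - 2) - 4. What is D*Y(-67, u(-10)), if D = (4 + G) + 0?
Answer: -32522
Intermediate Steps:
G = -11 (G = -7 - 4 = -11)
u(P) = P*(2 + P)
Y(M, X) = 6 + 2*X*(96 + M) (Y(M, X) = 6 + (M + 96)*(X + X) = 6 + (96 + M)*(2*X) = 6 + 2*X*(96 + M))
D = -7 (D = (4 - 11) + 0 = -7 + 0 = -7)
D*Y(-67, u(-10)) = -7*(6 + 192*(-10*(2 - 10)) + 2*(-67)*(-10*(2 - 10))) = -7*(6 + 192*(-10*(-8)) + 2*(-67)*(-10*(-8))) = -7*(6 + 192*80 + 2*(-67)*80) = -7*(6 + 15360 - 10720) = -7*4646 = -32522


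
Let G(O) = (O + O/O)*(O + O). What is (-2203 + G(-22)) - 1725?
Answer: -3004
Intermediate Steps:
G(O) = 2*O*(1 + O) (G(O) = (O + 1)*(2*O) = (1 + O)*(2*O) = 2*O*(1 + O))
(-2203 + G(-22)) - 1725 = (-2203 + 2*(-22)*(1 - 22)) - 1725 = (-2203 + 2*(-22)*(-21)) - 1725 = (-2203 + 924) - 1725 = -1279 - 1725 = -3004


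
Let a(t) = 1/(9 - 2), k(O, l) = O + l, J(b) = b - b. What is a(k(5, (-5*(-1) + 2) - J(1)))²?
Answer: 1/49 ≈ 0.020408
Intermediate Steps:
J(b) = 0
a(t) = ⅐ (a(t) = 1/7 = ⅐)
a(k(5, (-5*(-1) + 2) - J(1)))² = (⅐)² = 1/49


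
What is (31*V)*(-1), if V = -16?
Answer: 496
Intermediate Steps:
(31*V)*(-1) = (31*(-16))*(-1) = -496*(-1) = 496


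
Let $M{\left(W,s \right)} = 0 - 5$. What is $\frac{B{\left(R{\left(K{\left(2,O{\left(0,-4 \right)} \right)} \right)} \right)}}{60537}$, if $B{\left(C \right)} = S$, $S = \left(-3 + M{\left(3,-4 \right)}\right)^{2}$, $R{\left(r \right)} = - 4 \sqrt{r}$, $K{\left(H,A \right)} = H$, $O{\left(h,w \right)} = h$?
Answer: $\frac{64}{60537} \approx 0.0010572$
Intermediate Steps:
$M{\left(W,s \right)} = -5$ ($M{\left(W,s \right)} = 0 - 5 = -5$)
$S = 64$ ($S = \left(-3 - 5\right)^{2} = \left(-8\right)^{2} = 64$)
$B{\left(C \right)} = 64$
$\frac{B{\left(R{\left(K{\left(2,O{\left(0,-4 \right)} \right)} \right)} \right)}}{60537} = \frac{64}{60537}$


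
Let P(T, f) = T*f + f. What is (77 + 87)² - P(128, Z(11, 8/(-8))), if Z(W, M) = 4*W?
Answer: 21220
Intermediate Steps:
P(T, f) = f + T*f
(77 + 87)² - P(128, Z(11, 8/(-8))) = (77 + 87)² - 4*11*(1 + 128) = 164² - 44*129 = 26896 - 1*5676 = 26896 - 5676 = 21220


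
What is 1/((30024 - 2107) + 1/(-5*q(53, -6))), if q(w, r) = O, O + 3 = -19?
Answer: 110/3070871 ≈ 3.5820e-5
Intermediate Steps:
O = -22 (O = -3 - 19 = -22)
q(w, r) = -22
1/((30024 - 2107) + 1/(-5*q(53, -6))) = 1/((30024 - 2107) + 1/(-5*(-22))) = 1/(27917 + 1/110) = 1/(3070871/110) = 110/3070871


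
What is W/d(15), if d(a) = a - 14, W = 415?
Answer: 415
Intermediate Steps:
d(a) = -14 + a
W/d(15) = 415/(-14 + 15) = 415/1 = 415*1 = 415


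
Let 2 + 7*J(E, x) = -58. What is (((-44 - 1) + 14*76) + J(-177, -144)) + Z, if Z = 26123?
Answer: 189934/7 ≈ 27133.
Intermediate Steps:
J(E, x) = -60/7 (J(E, x) = -2/7 + (1/7)*(-58) = -2/7 - 58/7 = -60/7)
(((-44 - 1) + 14*76) + J(-177, -144)) + Z = (((-44 - 1) + 14*76) - 60/7) + 26123 = ((-45 + 1064) - 60/7) + 26123 = (1019 - 60/7) + 26123 = 7073/7 + 26123 = 189934/7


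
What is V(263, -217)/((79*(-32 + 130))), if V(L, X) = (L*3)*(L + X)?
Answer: 18147/3871 ≈ 4.6879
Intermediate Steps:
V(L, X) = 3*L*(L + X) (V(L, X) = (3*L)*(L + X) = 3*L*(L + X))
V(263, -217)/((79*(-32 + 130))) = (3*263*(263 - 217))/((79*(-32 + 130))) = (3*263*46)/((79*98)) = 36294/7742 = 36294*(1/7742) = 18147/3871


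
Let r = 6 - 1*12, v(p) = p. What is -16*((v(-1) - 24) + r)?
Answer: 496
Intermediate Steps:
r = -6 (r = 6 - 12 = -6)
-16*((v(-1) - 24) + r) = -16*((-1 - 24) - 6) = -16*(-25 - 6) = -16*(-31) = 496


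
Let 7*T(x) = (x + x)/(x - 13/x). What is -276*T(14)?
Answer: -5152/61 ≈ -84.459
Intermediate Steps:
T(x) = 2*x/(7*(x - 13/x)) (T(x) = ((x + x)/(x - 13/x))/7 = ((2*x)/(x - 13/x))/7 = (2*x/(x - 13/x))/7 = 2*x/(7*(x - 13/x)))
-276*T(14) = -552*14**2/(7*(-13 + 14**2)) = -552*196/(7*(-13 + 196)) = -552*196/(7*183) = -276*56/183 = -5152/61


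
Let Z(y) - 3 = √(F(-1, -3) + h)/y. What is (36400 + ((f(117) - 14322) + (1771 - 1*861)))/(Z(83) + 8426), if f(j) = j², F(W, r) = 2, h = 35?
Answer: 2129737332937/489449954412 - 3044191*√37/489449954412 ≈ 4.3512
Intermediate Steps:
Z(y) = 3 + √37/y (Z(y) = 3 + √(2 + 35)/y = 3 + √37/y)
(36400 + ((f(117) - 14322) + (1771 - 1*861)))/(Z(83) + 8426) = (36400 + ((117² - 14322) + (1771 - 1*861)))/((3 + √37/83) + 8426) = (36400 + ((13689 - 14322) + (1771 - 861)))/((3 + √37*(1/83)) + 8426) = (36400 + (-633 + 910))/((3 + √37/83) + 8426) = (36400 + 277)/(8429 + √37/83) = 36677/(8429 + √37/83)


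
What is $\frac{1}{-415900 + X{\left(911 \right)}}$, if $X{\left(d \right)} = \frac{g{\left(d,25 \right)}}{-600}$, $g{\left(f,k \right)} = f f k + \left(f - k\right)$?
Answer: $- \frac{600}{270288911} \approx -2.2198 \cdot 10^{-6}$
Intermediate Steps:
$g{\left(f,k \right)} = f - k + k f^{2}$ ($g{\left(f,k \right)} = f^{2} k + \left(f - k\right) = k f^{2} + \left(f - k\right) = f - k + k f^{2}$)
$X{\left(d \right)} = \frac{1}{24} - \frac{d^{2}}{24} - \frac{d}{600}$ ($X{\left(d \right)} = \frac{d - 25 + 25 d^{2}}{-600} = \left(d - 25 + 25 d^{2}\right) \left(- \frac{1}{600}\right) = \left(-25 + d + 25 d^{2}\right) \left(- \frac{1}{600}\right) = \frac{1}{24} - \frac{d^{2}}{24} - \frac{d}{600}$)
$\frac{1}{-415900 + X{\left(911 \right)}} = \frac{1}{-415900 - \left(\frac{443}{300} + \frac{829921}{24}\right)} = \frac{1}{-415900 - \frac{20748911}{600}} = \frac{1}{- \frac{270288911}{600}} = - \frac{600}{270288911}$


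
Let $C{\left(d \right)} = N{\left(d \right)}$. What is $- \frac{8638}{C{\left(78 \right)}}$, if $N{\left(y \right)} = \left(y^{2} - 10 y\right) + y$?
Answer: $- \frac{4319}{2691} \approx -1.605$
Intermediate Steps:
$N{\left(y \right)} = y^{2} - 9 y$
$C{\left(d \right)} = d \left(-9 + d\right)$
$- \frac{8638}{C{\left(78 \right)}} = - \frac{8638}{78 \left(-9 + 78\right)} = - \frac{8638}{78 \cdot 69} = - \frac{8638}{5382} = \left(-8638\right) \frac{1}{5382} = - \frac{4319}{2691}$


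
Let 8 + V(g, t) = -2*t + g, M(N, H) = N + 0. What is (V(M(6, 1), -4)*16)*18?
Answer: 1728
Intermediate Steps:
M(N, H) = N
V(g, t) = -8 + g - 2*t (V(g, t) = -8 + (-2*t + g) = -8 + (g - 2*t) = -8 + g - 2*t)
(V(M(6, 1), -4)*16)*18 = ((-8 + 6 - 2*(-4))*16)*18 = ((-8 + 6 + 8)*16)*18 = (6*16)*18 = 96*18 = 1728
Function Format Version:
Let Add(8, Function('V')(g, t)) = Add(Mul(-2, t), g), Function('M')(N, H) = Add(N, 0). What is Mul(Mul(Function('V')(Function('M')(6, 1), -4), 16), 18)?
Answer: 1728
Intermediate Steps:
Function('M')(N, H) = N
Function('V')(g, t) = Add(-8, g, Mul(-2, t)) (Function('V')(g, t) = Add(-8, Add(Mul(-2, t), g)) = Add(-8, Add(g, Mul(-2, t))) = Add(-8, g, Mul(-2, t)))
Mul(Mul(Function('V')(Function('M')(6, 1), -4), 16), 18) = Mul(Mul(Add(-8, 6, Mul(-2, -4)), 16), 18) = Mul(Mul(Add(-8, 6, 8), 16), 18) = Mul(Mul(6, 16), 18) = Mul(96, 18) = 1728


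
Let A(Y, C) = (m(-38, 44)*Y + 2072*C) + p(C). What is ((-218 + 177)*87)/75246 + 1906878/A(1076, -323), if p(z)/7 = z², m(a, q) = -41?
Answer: 47808183037/424663342 ≈ 112.58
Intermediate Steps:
p(z) = 7*z²
A(Y, C) = -41*Y + 7*C² + 2072*C (A(Y, C) = (-41*Y + 2072*C) + 7*C² = -41*Y + 7*C² + 2072*C)
((-218 + 177)*87)/75246 + 1906878/A(1076, -323) = ((-218 + 177)*87)/75246 + 1906878/(-41*1076 + 7*(-323)² + 2072*(-323)) = -41*87*(1/75246) + 1906878/(-44116 + 7*104329 - 669256) = -3567*1/75246 + 1906878/(-44116 + 730303 - 669256) = -1189/25082 + 1906878/16931 = 47808183037/424663342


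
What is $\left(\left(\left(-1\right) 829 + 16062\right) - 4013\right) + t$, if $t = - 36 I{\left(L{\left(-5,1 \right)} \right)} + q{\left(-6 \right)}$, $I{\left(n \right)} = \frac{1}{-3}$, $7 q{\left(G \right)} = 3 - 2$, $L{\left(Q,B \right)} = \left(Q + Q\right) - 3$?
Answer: $\frac{78625}{7} \approx 11232.0$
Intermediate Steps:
$L{\left(Q,B \right)} = -3 + 2 Q$ ($L{\left(Q,B \right)} = 2 Q - 3 = -3 + 2 Q$)
$q{\left(G \right)} = \frac{1}{7}$ ($q{\left(G \right)} = \frac{3 - 2}{7} = \frac{1}{7} \cdot 1 = \frac{1}{7}$)
$I{\left(n \right)} = - \frac{1}{3}$
$t = \frac{85}{7}$ ($t = \left(-36\right) \left(- \frac{1}{3}\right) + \frac{1}{7} = 12 + \frac{1}{7} = \frac{85}{7} \approx 12.143$)
$\left(\left(\left(-1\right) 829 + 16062\right) - 4013\right) + t = \left(\left(\left(-1\right) 829 + 16062\right) - 4013\right) + \frac{85}{7} = \left(\left(-829 + 16062\right) - 4013\right) + \frac{85}{7} = \left(15233 - 4013\right) + \frac{85}{7} = 11220 + \frac{85}{7} = \frac{78625}{7}$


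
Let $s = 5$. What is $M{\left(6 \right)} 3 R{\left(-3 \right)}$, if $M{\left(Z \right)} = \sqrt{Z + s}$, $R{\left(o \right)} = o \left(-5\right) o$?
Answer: $- 135 \sqrt{11} \approx -447.74$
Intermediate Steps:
$R{\left(o \right)} = - 5 o^{2}$ ($R{\left(o \right)} = - 5 o o = - 5 o^{2}$)
$M{\left(Z \right)} = \sqrt{5 + Z}$ ($M{\left(Z \right)} = \sqrt{Z + 5} = \sqrt{5 + Z}$)
$M{\left(6 \right)} 3 R{\left(-3 \right)} = \sqrt{5 + 6} \cdot 3 \left(- 5 \left(-3\right)^{2}\right) = \sqrt{11} \cdot 3 \left(\left(-5\right) 9\right) = 3 \sqrt{11} \left(-45\right) = - 135 \sqrt{11}$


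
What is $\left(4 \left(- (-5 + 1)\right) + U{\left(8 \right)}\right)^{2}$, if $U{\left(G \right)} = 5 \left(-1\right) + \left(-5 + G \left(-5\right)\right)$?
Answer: $1156$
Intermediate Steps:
$U{\left(G \right)} = -10 - 5 G$ ($U{\left(G \right)} = -5 - \left(5 + 5 G\right) = -10 - 5 G$)
$\left(4 \left(- (-5 + 1)\right) + U{\left(8 \right)}\right)^{2} = \left(4 \left(- (-5 + 1)\right) - 50\right)^{2} = \left(4 \left(\left(-1\right) \left(-4\right)\right) - 50\right)^{2} = \left(4 \cdot 4 - 50\right)^{2} = \left(16 - 50\right)^{2} = \left(-34\right)^{2} = 1156$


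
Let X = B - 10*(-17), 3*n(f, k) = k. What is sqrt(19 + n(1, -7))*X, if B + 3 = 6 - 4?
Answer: 845*sqrt(6)/3 ≈ 689.94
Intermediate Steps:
n(f, k) = k/3
B = -1 (B = -3 + (6 - 4) = -3 + 2 = -1)
X = 169 (X = -1 - 10*(-17) = -1 + 170 = 169)
sqrt(19 + n(1, -7))*X = sqrt(19 + (1/3)*(-7))*169 = sqrt(19 - 7/3)*169 = sqrt(50/3)*169 = (5*sqrt(6)/3)*169 = 845*sqrt(6)/3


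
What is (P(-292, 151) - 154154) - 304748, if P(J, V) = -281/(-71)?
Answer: -32581761/71 ≈ -4.5890e+5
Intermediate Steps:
P(J, V) = 281/71 (P(J, V) = -281*(-1/71) = 281/71)
(P(-292, 151) - 154154) - 304748 = (281/71 - 154154) - 304748 = -10944653/71 - 304748 = -32581761/71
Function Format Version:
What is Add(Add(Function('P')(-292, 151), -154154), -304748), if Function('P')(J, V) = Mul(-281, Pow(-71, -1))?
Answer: Rational(-32581761, 71) ≈ -4.5890e+5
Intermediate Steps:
Function('P')(J, V) = Rational(281, 71) (Function('P')(J, V) = Mul(-281, Rational(-1, 71)) = Rational(281, 71))
Add(Add(Function('P')(-292, 151), -154154), -304748) = Add(Add(Rational(281, 71), -154154), -304748) = Add(Rational(-10944653, 71), -304748) = Rational(-32581761, 71)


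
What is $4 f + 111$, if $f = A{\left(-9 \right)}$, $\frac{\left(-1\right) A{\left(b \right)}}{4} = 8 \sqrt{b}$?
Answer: $111 - 384 i \approx 111.0 - 384.0 i$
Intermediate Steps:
$A{\left(b \right)} = - 32 \sqrt{b}$ ($A{\left(b \right)} = - 4 \cdot 8 \sqrt{b} = - 32 \sqrt{b}$)
$f = - 96 i$ ($f = - 32 \sqrt{-9} = - 32 \cdot 3 i = - 96 i \approx - 96.0 i$)
$4 f + 111 = 4 \left(- 96 i\right) + 111 = - 384 i + 111 = 111 - 384 i$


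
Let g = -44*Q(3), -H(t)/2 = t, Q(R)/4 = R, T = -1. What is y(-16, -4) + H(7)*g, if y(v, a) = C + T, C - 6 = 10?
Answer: 7407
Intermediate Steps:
Q(R) = 4*R
C = 16 (C = 6 + 10 = 16)
H(t) = -2*t
g = -528 (g = -176*3 = -44*12 = -528)
y(v, a) = 15 (y(v, a) = 16 - 1 = 15)
y(-16, -4) + H(7)*g = 15 - 2*7*(-528) = 15 - 14*(-528) = 15 + 7392 = 7407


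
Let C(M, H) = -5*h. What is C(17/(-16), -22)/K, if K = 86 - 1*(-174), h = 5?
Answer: -5/52 ≈ -0.096154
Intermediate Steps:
K = 260 (K = 86 + 174 = 260)
C(M, H) = -25 (C(M, H) = -5*5 = -25)
C(17/(-16), -22)/K = -25/260 = -25*1/260 = -5/52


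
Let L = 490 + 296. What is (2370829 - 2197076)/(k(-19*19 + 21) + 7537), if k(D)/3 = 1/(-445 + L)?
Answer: 59249773/2570120 ≈ 23.053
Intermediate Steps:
L = 786
k(D) = 3/341 (k(D) = 3/(-445 + 786) = 3/341)
(2370829 - 2197076)/(k(-19*19 + 21) + 7537) = (2370829 - 2197076)/(3/341 + 7537) = 173753/(2570120/341) = 173753*(341/2570120) = 59249773/2570120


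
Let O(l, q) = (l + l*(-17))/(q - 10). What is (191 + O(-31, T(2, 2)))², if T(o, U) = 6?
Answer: 4489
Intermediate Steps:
O(l, q) = -16*l/(-10 + q) (O(l, q) = (l - 17*l)/(-10 + q) = (-16*l)/(-10 + q) = -16*l/(-10 + q))
(191 + O(-31, T(2, 2)))² = (191 - 16*(-31)/(-10 + 6))² = (191 - 16*(-31)/(-4))² = (191 - 16*(-31)*(-¼))² = (191 - 124)² = 67² = 4489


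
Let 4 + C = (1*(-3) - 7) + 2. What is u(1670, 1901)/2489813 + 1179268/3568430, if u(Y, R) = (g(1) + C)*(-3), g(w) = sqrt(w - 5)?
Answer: 1468142630182/4442361701795 - 6*I/2489813 ≈ 0.33049 - 2.4098e-6*I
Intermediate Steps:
C = -12 (C = -4 + ((1*(-3) - 7) + 2) = -4 + ((-3 - 7) + 2) = -4 + (-10 + 2) = -4 - 8 = -12)
g(w) = sqrt(-5 + w)
u(Y, R) = 36 - 6*I (u(Y, R) = (sqrt(-5 + 1) - 12)*(-3) = (sqrt(-4) - 12)*(-3) = (2*I - 12)*(-3) = (-12 + 2*I)*(-3) = 36 - 6*I)
u(1670, 1901)/2489813 + 1179268/3568430 = (36 - 6*I)/2489813 + 1179268/3568430 = (36 - 6*I)*(1/2489813) + 1179268*(1/3568430) = (36/2489813 - 6*I/2489813) + 589634/1784215 = 1468142630182/4442361701795 - 6*I/2489813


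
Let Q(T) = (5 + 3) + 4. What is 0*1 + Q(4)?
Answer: 12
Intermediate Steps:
Q(T) = 12 (Q(T) = 8 + 4 = 12)
0*1 + Q(4) = 0*1 + 12 = 0 + 12 = 12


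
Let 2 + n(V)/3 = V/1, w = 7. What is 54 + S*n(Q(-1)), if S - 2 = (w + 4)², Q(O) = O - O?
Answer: -684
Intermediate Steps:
Q(O) = 0
n(V) = -6 + 3*V (n(V) = -6 + 3*(V/1) = -6 + 3*(V*1) = -6 + 3*V)
S = 123 (S = 2 + (7 + 4)² = 2 + 11² = 2 + 121 = 123)
54 + S*n(Q(-1)) = 54 + 123*(-6 + 3*0) = 54 + 123*(-6 + 0) = 54 + 123*(-6) = 54 - 738 = -684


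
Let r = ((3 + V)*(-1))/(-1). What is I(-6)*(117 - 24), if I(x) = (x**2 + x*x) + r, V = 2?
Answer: 7161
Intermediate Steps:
r = 5 (r = ((3 + 2)*(-1))/(-1) = (5*(-1))*(-1) = -5*(-1) = 5)
I(x) = 5 + 2*x**2 (I(x) = (x**2 + x*x) + 5 = (x**2 + x**2) + 5 = 2*x**2 + 5 = 5 + 2*x**2)
I(-6)*(117 - 24) = (5 + 2*(-6)**2)*(117 - 24) = (5 + 2*36)*93 = (5 + 72)*93 = 77*93 = 7161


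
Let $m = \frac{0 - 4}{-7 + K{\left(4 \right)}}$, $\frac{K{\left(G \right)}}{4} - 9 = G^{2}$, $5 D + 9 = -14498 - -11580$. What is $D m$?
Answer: $\frac{11708}{465} \approx 25.178$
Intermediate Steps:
$D = - \frac{2927}{5}$ ($D = - \frac{9}{5} + \frac{-14498 - -11580}{5} = - \frac{9}{5} + \frac{-14498 + 11580}{5} = - \frac{9}{5} + \frac{1}{5} \left(-2918\right) = - \frac{9}{5} - \frac{2918}{5} = - \frac{2927}{5} \approx -585.4$)
$K{\left(G \right)} = 36 + 4 G^{2}$
$m = - \frac{4}{93}$ ($m = \frac{0 - 4}{-7 + \left(36 + 4 \cdot 4^{2}\right)} = - \frac{4}{-7 + \left(36 + 4 \cdot 16\right)} = - \frac{4}{-7 + \left(36 + 64\right)} = - \frac{4}{-7 + 100} = - \frac{4}{93} \approx -0.043011$)
$D m = \left(- \frac{2927}{5}\right) \left(- \frac{4}{93}\right) = \frac{11708}{465}$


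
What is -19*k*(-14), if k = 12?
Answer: 3192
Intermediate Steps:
-19*k*(-14) = -19*12*(-14) = -228*(-14) = 3192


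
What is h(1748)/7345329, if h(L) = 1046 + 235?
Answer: 427/2448443 ≈ 0.00017440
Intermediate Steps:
h(L) = 1281
h(1748)/7345329 = 1281/7345329 = 1281*(1/7345329) = 427/2448443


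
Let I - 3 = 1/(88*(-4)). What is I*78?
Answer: 41145/176 ≈ 233.78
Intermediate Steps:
I = 1055/352 (I = 3 + 1/(88*(-4)) = 3 + 1/(-352) = 3 - 1/352 = 1055/352 ≈ 2.9972)
I*78 = (1055/352)*78 = 41145/176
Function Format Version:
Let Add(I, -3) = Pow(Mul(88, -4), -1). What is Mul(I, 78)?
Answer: Rational(41145, 176) ≈ 233.78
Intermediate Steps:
I = Rational(1055, 352) (I = Add(3, Pow(Mul(88, -4), -1)) = Add(3, Pow(-352, -1)) = Add(3, Rational(-1, 352)) = Rational(1055, 352) ≈ 2.9972)
Mul(I, 78) = Mul(Rational(1055, 352), 78) = Rational(41145, 176)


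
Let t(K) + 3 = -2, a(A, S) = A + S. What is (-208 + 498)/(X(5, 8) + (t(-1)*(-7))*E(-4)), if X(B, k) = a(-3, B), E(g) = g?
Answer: -145/69 ≈ -2.1014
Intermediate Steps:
t(K) = -5 (t(K) = -3 - 2 = -5)
X(B, k) = -3 + B
(-208 + 498)/(X(5, 8) + (t(-1)*(-7))*E(-4)) = (-208 + 498)/((-3 + 5) - 5*(-7)*(-4)) = 290/(2 + 35*(-4)) = 290/(2 - 140) = 290/(-138) = 290*(-1/138) = -145/69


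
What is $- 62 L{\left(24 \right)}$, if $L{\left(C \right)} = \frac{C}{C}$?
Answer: $-62$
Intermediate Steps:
$L{\left(C \right)} = 1$
$- 62 L{\left(24 \right)} = \left(-62\right) 1 = -62$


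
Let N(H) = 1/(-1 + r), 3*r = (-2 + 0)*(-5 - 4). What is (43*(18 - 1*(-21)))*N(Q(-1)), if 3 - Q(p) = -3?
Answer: 1677/5 ≈ 335.40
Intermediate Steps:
Q(p) = 6 (Q(p) = 3 - 1*(-3) = 3 + 3 = 6)
r = 6 (r = ((-2 + 0)*(-5 - 4))/3 = (-2*(-9))/3 = (1/3)*18 = 6)
N(H) = 1/5 (N(H) = 1/(-1 + 6) = 1/5)
(43*(18 - 1*(-21)))*N(Q(-1)) = (43*(18 - 1*(-21)))*(1/5) = (43*(18 + 21))*(1/5) = (43*39)*(1/5) = 1677*(1/5) = 1677/5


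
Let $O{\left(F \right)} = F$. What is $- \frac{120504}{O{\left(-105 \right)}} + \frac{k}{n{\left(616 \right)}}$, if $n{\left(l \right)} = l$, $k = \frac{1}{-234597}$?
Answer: $\frac{829249722043}{722558760} \approx 1147.7$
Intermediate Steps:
$k = - \frac{1}{234597} \approx -4.2626 \cdot 10^{-6}$
$- \frac{120504}{O{\left(-105 \right)}} + \frac{k}{n{\left(616 \right)}} = - \frac{120504}{-105} - \frac{1}{234597 \cdot 616} = \left(-120504\right) \left(- \frac{1}{105}\right) - \frac{1}{144511752} = \frac{40168}{35} - \frac{1}{144511752} = \frac{829249722043}{722558760}$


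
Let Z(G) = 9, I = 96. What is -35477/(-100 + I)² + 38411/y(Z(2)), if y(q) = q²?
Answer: -2259061/1296 ≈ -1743.1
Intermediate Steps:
-35477/(-100 + I)² + 38411/y(Z(2)) = -35477/(-100 + 96)² + 38411/(9²) = -35477/((-4)²) + 38411/81 = -35477/16 + 38411*(1/81) = -35477*1/16 + 38411/81 = -35477/16 + 38411/81 = -2259061/1296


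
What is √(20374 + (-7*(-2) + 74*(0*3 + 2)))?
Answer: 2*√5134 ≈ 143.30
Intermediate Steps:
√(20374 + (-7*(-2) + 74*(0*3 + 2))) = √(20374 + (14 + 74*(0 + 2))) = √(20374 + (14 + 74*2)) = √(20374 + (14 + 148)) = √(20374 + 162) = √20536 = 2*√5134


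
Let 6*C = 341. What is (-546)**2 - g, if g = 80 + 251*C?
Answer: 1702625/6 ≈ 2.8377e+5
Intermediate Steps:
C = 341/6 (C = (1/6)*341 = 341/6 ≈ 56.833)
g = 86071/6 (g = 80 + 251*(341/6) = 80 + 85591/6 = 86071/6 ≈ 14345.)
(-546)**2 - g = (-546)**2 - 1*86071/6 = 298116 - 86071/6 = 1702625/6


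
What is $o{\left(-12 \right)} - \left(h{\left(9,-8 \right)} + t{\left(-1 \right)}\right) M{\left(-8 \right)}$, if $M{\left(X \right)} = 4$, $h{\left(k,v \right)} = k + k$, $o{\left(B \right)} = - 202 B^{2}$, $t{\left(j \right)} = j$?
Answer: $-29156$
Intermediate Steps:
$h{\left(k,v \right)} = 2 k$
$o{\left(-12 \right)} - \left(h{\left(9,-8 \right)} + t{\left(-1 \right)}\right) M{\left(-8 \right)} = - 202 \left(-12\right)^{2} - \left(2 \cdot 9 - 1\right) 4 = \left(-202\right) 144 - \left(18 - 1\right) 4 = -29088 - 17 \cdot 4 = -29088 - 68 = -29156$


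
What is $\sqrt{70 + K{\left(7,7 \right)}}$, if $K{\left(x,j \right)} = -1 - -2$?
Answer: $\sqrt{71} \approx 8.4261$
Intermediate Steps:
$K{\left(x,j \right)} = 1$ ($K{\left(x,j \right)} = -1 + 2 = 1$)
$\sqrt{70 + K{\left(7,7 \right)}} = \sqrt{70 + 1} = \sqrt{71}$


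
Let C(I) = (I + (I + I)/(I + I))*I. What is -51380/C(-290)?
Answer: -5138/8381 ≈ -0.61305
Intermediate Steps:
C(I) = I*(1 + I) (C(I) = (I + (2*I)/((2*I)))*I = (I + (2*I)*(1/(2*I)))*I = (I + 1)*I = (1 + I)*I = I*(1 + I))
-51380/C(-290) = -51380*(-1/(290*(1 - 290))) = -51380/((-290*(-289))) = -51380/83810 = -51380*1/83810 = -5138/8381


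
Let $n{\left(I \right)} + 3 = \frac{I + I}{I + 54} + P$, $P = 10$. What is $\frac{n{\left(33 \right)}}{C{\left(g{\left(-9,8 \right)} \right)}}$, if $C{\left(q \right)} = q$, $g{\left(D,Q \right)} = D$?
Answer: $- \frac{25}{29} \approx -0.86207$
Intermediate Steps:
$n{\left(I \right)} = 7 + \frac{2 I}{54 + I}$ ($n{\left(I \right)} = -3 + \left(\frac{I + I}{I + 54} + 10\right) = -3 + \left(\frac{2 I}{54 + I} + 10\right) = -3 + \left(10 + \frac{2 I}{54 + I}\right) = 7 + \frac{2 I}{54 + I}$)
$\frac{n{\left(33 \right)}}{C{\left(g{\left(-9,8 \right)} \right)}} = \frac{9 \frac{1}{54 + 33} \left(42 + 33\right)}{-9} = 9 \cdot \frac{1}{87} \cdot 75 \left(- \frac{1}{9}\right) = \frac{225}{29} \left(- \frac{1}{9}\right) = - \frac{25}{29}$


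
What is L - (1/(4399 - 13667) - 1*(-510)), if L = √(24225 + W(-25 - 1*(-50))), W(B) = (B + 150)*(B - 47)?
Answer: -4726679/9268 + 5*√815 ≈ -367.26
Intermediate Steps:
W(B) = (-47 + B)*(150 + B) (W(B) = (150 + B)*(-47 + B) = (-47 + B)*(150 + B))
L = 5*√815 (L = √(24225 + (-7050 + (-25 - 1*(-50))² + 103*(-25 - 1*(-50)))) = √(24225 + (-7050 + (-25 + 50)² + 103*(-25 + 50))) = √(24225 + (-7050 + 25² + 103*25)) = √(24225 + (-7050 + 625 + 2575)) = √(24225 - 3850) = √20375 = 5*√815 ≈ 142.74)
L - (1/(4399 - 13667) - 1*(-510)) = 5*√815 - (1/(4399 - 13667) - 1*(-510)) = 5*√815 - (1/(-9268) + 510) = 5*√815 - (-1/9268 + 510) = 5*√815 - 1*4726679/9268 = 5*√815 - 4726679/9268 = -4726679/9268 + 5*√815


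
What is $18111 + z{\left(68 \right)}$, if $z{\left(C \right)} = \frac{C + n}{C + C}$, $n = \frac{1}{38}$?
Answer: $\frac{93600233}{5168} \approx 18112.0$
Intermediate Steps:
$n = \frac{1}{38} \approx 0.026316$
$z{\left(C \right)} = \frac{\frac{1}{38} + C}{2 C}$ ($z{\left(C \right)} = \frac{C + \frac{1}{38}}{C + C} = \frac{\frac{1}{38} + C}{2 C}$)
$18111 + z{\left(68 \right)} = 18111 + \frac{1 + 38 \cdot 68}{76 \cdot 68} = 18111 + \frac{1}{76} \cdot \frac{1}{68} \left(1 + 2584\right) = 18111 + \frac{1}{76} \cdot \frac{1}{68} \cdot 2585 = 18111 + \frac{2585}{5168} = \frac{93600233}{5168}$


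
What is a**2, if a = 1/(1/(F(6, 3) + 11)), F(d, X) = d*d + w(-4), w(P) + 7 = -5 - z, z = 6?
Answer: 841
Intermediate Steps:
w(P) = -18 (w(P) = -7 + (-5 - 1*6) = -7 + (-5 - 6) = -7 - 11 = -18)
F(d, X) = -18 + d**2 (F(d, X) = d*d - 18 = d**2 - 18 = -18 + d**2)
a = 29 (a = 1/(1/((-18 + 6**2) + 11)) = 1/(1/((-18 + 36) + 11)) = 1/(1/(18 + 11)) = 1/(1/29) = 29)
a**2 = 29**2 = 841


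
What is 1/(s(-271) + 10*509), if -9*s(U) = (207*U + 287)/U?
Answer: 2439/12358700 ≈ 0.00019735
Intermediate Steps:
s(U) = -(287 + 207*U)/(9*U) (s(U) = -(207*U + 287)/(9*U) = -(287 + 207*U)/(9*U))
1/(s(-271) + 10*509) = 1/((-23 - 287/9/(-271)) + 10*509) = 1/((-23 - 287/9*(-1/271)) + 5090) = 1/((-23 + 287/2439) + 5090) = 1/(-55810/2439 + 5090) = 1/(12358700/2439) = 2439/12358700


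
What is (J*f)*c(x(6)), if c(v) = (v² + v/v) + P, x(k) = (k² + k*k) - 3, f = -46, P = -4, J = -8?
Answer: 1750944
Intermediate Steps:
x(k) = -3 + 2*k² (x(k) = (k² + k²) - 3 = 2*k² - 3 = -3 + 2*k²)
c(v) = -3 + v² (c(v) = (v² + v/v) - 4 = (v² + 1) - 4 = (1 + v²) - 4 = -3 + v²)
(J*f)*c(x(6)) = (-8*(-46))*(-3 + (-3 + 2*6²)²) = 368*(-3 + (-3 + 2*36)²) = 368*(-3 + (-3 + 72)²) = 368*(-3 + 69²) = 368*(-3 + 4761) = 368*4758 = 1750944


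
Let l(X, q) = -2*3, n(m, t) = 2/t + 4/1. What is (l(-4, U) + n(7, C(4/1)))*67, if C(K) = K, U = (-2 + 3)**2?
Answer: -201/2 ≈ -100.50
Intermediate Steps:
U = 1 (U = 1**2 = 1)
n(m, t) = 4 + 2/t (n(m, t) = 2/t + 4*1 = 2/t + 4 = 4 + 2/t)
l(X, q) = -6
(l(-4, U) + n(7, C(4/1)))*67 = (-6 + (4 + 2/((4/1))))*67 = (-6 + (4 + 2/((4*1))))*67 = (-6 + (4 + 2/4))*67 = (-6 + (4 + 2*(1/4)))*67 = (-6 + (4 + 1/2))*67 = (-6 + 9/2)*67 = -3/2*67 = -201/2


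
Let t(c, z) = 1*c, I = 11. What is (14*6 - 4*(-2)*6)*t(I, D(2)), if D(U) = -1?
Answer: 1452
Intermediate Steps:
t(c, z) = c
(14*6 - 4*(-2)*6)*t(I, D(2)) = (14*6 - 4*(-2)*6)*11 = (84 + 8*6)*11 = (84 + 48)*11 = 132*11 = 1452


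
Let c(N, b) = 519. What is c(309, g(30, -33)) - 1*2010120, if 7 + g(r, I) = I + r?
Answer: -2009601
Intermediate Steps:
g(r, I) = -7 + I + r (g(r, I) = -7 + (I + r) = -7 + I + r)
c(309, g(30, -33)) - 1*2010120 = 519 - 1*2010120 = 519 - 2010120 = -2009601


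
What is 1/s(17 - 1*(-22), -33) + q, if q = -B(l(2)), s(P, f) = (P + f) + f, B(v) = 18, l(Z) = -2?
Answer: -487/27 ≈ -18.037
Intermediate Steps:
s(P, f) = P + 2*f
q = -18 (q = -1*18 = -18)
1/s(17 - 1*(-22), -33) + q = 1/((17 - 1*(-22)) + 2*(-33)) - 18 = 1/((17 + 22) - 66) - 18 = 1/(39 - 66) - 18 = 1/(-27) - 18 = -1/27 - 18 = -487/27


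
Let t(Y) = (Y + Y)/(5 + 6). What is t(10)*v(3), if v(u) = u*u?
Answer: 180/11 ≈ 16.364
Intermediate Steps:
t(Y) = 2*Y/11 (t(Y) = (2*Y)/11 = (2*Y)*(1/11) = 2*Y/11)
v(u) = u²
t(10)*v(3) = ((2/11)*10)*3² = (20/11)*9 = 180/11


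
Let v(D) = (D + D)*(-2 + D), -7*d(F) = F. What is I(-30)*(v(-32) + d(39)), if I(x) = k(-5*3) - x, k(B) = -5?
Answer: 379825/7 ≈ 54261.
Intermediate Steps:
I(x) = -5 - x
d(F) = -F/7
v(D) = 2*D*(-2 + D) (v(D) = (2*D)*(-2 + D) = 2*D*(-2 + D))
I(-30)*(v(-32) + d(39)) = (-5 - 1*(-30))*(2*(-32)*(-2 - 32) - 1/7*39) = (-5 + 30)*(2*(-32)*(-34) - 39/7) = 25*(2176 - 39/7) = 25*(15193/7) = 379825/7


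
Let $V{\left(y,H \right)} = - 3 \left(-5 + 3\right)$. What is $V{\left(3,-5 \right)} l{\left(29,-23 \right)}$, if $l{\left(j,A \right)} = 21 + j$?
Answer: $300$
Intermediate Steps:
$V{\left(y,H \right)} = 6$ ($V{\left(y,H \right)} = \left(-3\right) \left(-2\right) = 6$)
$V{\left(3,-5 \right)} l{\left(29,-23 \right)} = 6 \left(21 + 29\right) = 6 \cdot 50 = 300$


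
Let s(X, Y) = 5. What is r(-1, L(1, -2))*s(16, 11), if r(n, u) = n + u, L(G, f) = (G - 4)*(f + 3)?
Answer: -20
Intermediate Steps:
L(G, f) = (-4 + G)*(3 + f)
r(-1, L(1, -2))*s(16, 11) = (-1 + (-12 - 4*(-2) + 3*1 + 1*(-2)))*5 = (-1 + (-12 + 8 + 3 - 2))*5 = (-1 - 3)*5 = -4*5 = -20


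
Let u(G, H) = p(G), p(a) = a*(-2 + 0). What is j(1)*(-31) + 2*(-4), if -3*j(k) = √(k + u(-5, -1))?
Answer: -8 + 31*√11/3 ≈ 26.272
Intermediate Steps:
p(a) = -2*a (p(a) = a*(-2) = -2*a)
u(G, H) = -2*G
j(k) = -√(10 + k)/3 (j(k) = -√(k - 2*(-5))/3 = -√(k + 10)/3 = -√(10 + k)/3)
j(1)*(-31) + 2*(-4) = -√(10 + 1)/3*(-31) + 2*(-4) = -√11/3*(-31) - 8 = 31*√11/3 - 8 = -8 + 31*√11/3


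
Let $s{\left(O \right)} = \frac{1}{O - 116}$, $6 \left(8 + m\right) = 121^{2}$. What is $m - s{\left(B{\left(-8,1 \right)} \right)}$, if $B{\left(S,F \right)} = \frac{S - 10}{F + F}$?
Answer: $\frac{1824131}{750} \approx 2432.2$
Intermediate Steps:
$B{\left(S,F \right)} = \frac{-10 + S}{2 F}$
$m = \frac{14593}{6}$ ($m = -8 + \frac{121^{2}}{6} = -8 + \frac{1}{6} \cdot 14641 = -8 + \frac{14641}{6} = \frac{14593}{6} \approx 2432.2$)
$s{\left(O \right)} = \frac{1}{-116 + O}$
$m - s{\left(B{\left(-8,1 \right)} \right)} = \frac{14593}{6} - \frac{1}{-116 + \frac{-10 - 8}{2 \cdot 1}} = \frac{14593}{6} - \frac{1}{-116 + \frac{1}{2} \cdot 1 \left(-18\right)} = \frac{14593}{6} - \frac{1}{-116 - 9} = \frac{14593}{6} - \frac{1}{-125} = \frac{14593}{6} - - \frac{1}{125} = \frac{14593}{6} + \frac{1}{125} = \frac{1824131}{750}$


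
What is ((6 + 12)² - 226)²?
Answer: 9604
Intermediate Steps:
((6 + 12)² - 226)² = (18² - 226)² = (324 - 226)² = 98² = 9604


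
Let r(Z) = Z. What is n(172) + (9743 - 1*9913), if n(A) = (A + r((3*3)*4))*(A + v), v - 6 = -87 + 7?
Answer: 20214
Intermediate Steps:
v = -74 (v = 6 + (-87 + 7) = 6 - 80 = -74)
n(A) = (-74 + A)*(36 + A) (n(A) = (A + (3*3)*4)*(A - 74) = (A + 9*4)*(-74 + A) = (A + 36)*(-74 + A) = (36 + A)*(-74 + A) = (-74 + A)*(36 + A))
n(172) + (9743 - 1*9913) = (-2664 + 172² - 38*172) + (9743 - 1*9913) = (-2664 + 29584 - 6536) + (9743 - 9913) = 20384 - 170 = 20214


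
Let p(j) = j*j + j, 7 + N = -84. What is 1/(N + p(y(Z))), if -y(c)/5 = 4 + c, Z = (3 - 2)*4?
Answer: 1/1469 ≈ 0.00068074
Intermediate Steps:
Z = 4 (Z = 1*4 = 4)
N = -91 (N = -7 - 84 = -91)
y(c) = -20 - 5*c (y(c) = -5*(4 + c) = -20 - 5*c)
p(j) = j + j**2 (p(j) = j**2 + j = j + j**2)
1/(N + p(y(Z))) = 1/(-91 + (-20 - 5*4)*(1 + (-20 - 5*4))) = 1/(-91 + (-20 - 20)*(1 + (-20 - 20))) = 1/(-91 - 40*(1 - 40)) = 1/(-91 - 40*(-39)) = 1/(-91 + 1560) = 1/1469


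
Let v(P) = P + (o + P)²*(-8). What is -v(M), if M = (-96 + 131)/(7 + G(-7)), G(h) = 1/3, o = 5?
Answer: 183745/242 ≈ 759.28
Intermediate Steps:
G(h) = ⅓
M = 105/22 (M = (-96 + 131)/(7 + ⅓) = 35/(22/3) = 35*(3/22) = 105/22 ≈ 4.7727)
v(P) = P - 8*(5 + P)² (v(P) = P + (5 + P)²*(-8) = P - 8*(5 + P)²)
-v(M) = -(105/22 - 8*(5 + 105/22)²) = -(105/22 - 8*(215/22)²) = -(105/22 - 8*46225/484) = -(105/22 - 92450/121) = -1*(-183745/242) = 183745/242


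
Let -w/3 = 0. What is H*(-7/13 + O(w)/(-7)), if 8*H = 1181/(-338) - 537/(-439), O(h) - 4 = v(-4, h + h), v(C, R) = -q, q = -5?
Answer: 27967099/54011048 ≈ 0.51780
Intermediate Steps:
w = 0 (w = -3*0 = 0)
v(C, R) = 5 (v(C, R) = -1*(-5) = 5)
O(h) = 9 (O(h) = 4 + 5 = 9)
H = -336953/1187056 (H = (1181/(-338) - 537/(-439))/8 = (1181*(-1/338) - 537*(-1/439))/8 = (-1181/338 + 537/439)/8 = (⅛)*(-336953/148382) = -336953/1187056 ≈ -0.28386)
H*(-7/13 + O(w)/(-7)) = -336953*(-7/13 + 9/(-7))/1187056 = -336953*(-7*1/13 + 9*(-⅐))/1187056 = -336953*(-7/13 - 9/7)/1187056 = -336953/1187056*(-166/91) = 27967099/54011048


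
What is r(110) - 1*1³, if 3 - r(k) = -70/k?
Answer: 29/11 ≈ 2.6364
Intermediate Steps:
r(k) = 3 + 70/k (r(k) = 3 - (-70)/k = 3 + 70/k)
r(110) - 1*1³ = (3 + 70/110) - 1*1³ = (3 + 70*(1/110)) - 1*1 = (3 + 7/11) - 1 = 40/11 - 1 = 29/11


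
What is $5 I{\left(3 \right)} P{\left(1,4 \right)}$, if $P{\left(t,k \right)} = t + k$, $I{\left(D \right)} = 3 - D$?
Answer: $0$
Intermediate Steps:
$P{\left(t,k \right)} = k + t$
$5 I{\left(3 \right)} P{\left(1,4 \right)} = 5 \left(3 - 3\right) \left(4 + 1\right) = 5 \left(3 - 3\right) 5 = 5 \cdot 0 \cdot 5 = 0 \cdot 5 = 0$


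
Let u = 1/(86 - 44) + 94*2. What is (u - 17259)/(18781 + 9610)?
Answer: -716981/1192422 ≈ -0.60128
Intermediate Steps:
u = 7897/42 (u = 1/42 + 188 = 7897/42 ≈ 188.02)
(u - 17259)/(18781 + 9610) = (7897/42 - 17259)/(18781 + 9610) = -716981/42/28391 = -716981/42*1/28391 = -716981/1192422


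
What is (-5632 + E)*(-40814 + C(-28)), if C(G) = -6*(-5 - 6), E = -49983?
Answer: 2266200020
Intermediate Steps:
C(G) = 66 (C(G) = -6*(-11) = 66)
(-5632 + E)*(-40814 + C(-28)) = (-5632 - 49983)*(-40814 + 66) = -55615*(-40748) = 2266200020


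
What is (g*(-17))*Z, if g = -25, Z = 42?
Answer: 17850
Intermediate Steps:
(g*(-17))*Z = -25*(-17)*42 = 425*42 = 17850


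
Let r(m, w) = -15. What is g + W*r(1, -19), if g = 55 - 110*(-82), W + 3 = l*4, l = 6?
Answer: 8760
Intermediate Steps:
W = 21 (W = -3 + 6*4 = -3 + 24 = 21)
g = 9075 (g = 55 + 9020 = 9075)
g + W*r(1, -19) = 9075 + 21*(-15) = 9075 - 315 = 8760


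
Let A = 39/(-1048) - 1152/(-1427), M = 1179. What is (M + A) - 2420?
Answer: -1854758893/1495496 ≈ -1240.2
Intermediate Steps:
A = 1151643/1495496 (A = 39*(-1/1048) - 1152*(-1/1427) = -39/1048 + 1152/1427 = 1151643/1495496 ≈ 0.77007)
(M + A) - 2420 = (1179 + 1151643/1495496) - 2420 = 1764341427/1495496 - 2420 = -1854758893/1495496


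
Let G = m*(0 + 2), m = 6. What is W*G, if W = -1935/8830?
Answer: -2322/883 ≈ -2.6297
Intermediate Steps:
W = -387/1766 (W = -1935*1/8830 = -387/1766 ≈ -0.21914)
G = 12 (G = 6*(0 + 2) = 6*2 = 12)
W*G = -387/1766*12 = -2322/883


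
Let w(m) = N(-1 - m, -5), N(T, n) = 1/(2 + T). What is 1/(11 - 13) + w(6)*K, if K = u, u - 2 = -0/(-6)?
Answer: -9/10 ≈ -0.90000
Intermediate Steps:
w(m) = 1/(1 - m) (w(m) = 1/(2 + (-1 - m)) = 1/(1 - m))
u = 2 (u = 2 - 0/(-6) = 2 - 0*(-1)/6 = 2 - 1*0 = 2 + 0 = 2)
K = 2
1/(11 - 13) + w(6)*K = 1/(11 - 13) - 1/(-1 + 6)*2 = 1/(-2) - 1/5*2 = -1/2 - 1*1/5*2 = -1/2 - 1/5*2 = -1/2 - 2/5 = -9/10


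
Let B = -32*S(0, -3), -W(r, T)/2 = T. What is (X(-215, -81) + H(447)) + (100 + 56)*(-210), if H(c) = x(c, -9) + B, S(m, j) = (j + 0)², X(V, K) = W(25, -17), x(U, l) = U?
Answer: -32567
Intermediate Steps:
W(r, T) = -2*T
X(V, K) = 34 (X(V, K) = -2*(-17) = 34)
S(m, j) = j²
B = -288 (B = -32*(-3)² = -32*9 = -288)
H(c) = -288 + c (H(c) = c - 288 = -288 + c)
(X(-215, -81) + H(447)) + (100 + 56)*(-210) = (34 + (-288 + 447)) + (100 + 56)*(-210) = (34 + 159) + 156*(-210) = 193 - 32760 = -32567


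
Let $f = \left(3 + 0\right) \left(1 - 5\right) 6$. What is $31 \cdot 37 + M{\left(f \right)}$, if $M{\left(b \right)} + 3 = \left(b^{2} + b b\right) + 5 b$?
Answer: $11152$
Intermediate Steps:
$f = -72$ ($f = 3 \left(-4\right) 6 = \left(-12\right) 6 = -72$)
$M{\left(b \right)} = -3 + 2 b^{2} + 5 b$ ($M{\left(b \right)} = -3 + \left(\left(b^{2} + b b\right) + 5 b\right) = -3 + \left(\left(b^{2} + b^{2}\right) + 5 b\right) = -3 + \left(2 b^{2} + 5 b\right) = -3 + 2 b^{2} + 5 b$)
$31 \cdot 37 + M{\left(f \right)} = 31 \cdot 37 + \left(-3 + 2 \left(-72\right)^{2} + 5 \left(-72\right)\right) = 1147 - -10005 = 1147 + 10005 = 11152$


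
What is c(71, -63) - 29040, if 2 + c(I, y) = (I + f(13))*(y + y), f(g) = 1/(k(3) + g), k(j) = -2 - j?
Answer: -152015/4 ≈ -38004.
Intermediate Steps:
f(g) = 1/(-5 + g) (f(g) = 1/((-2 - 1*3) + g) = 1/((-2 - 3) + g) = 1/(-5 + g))
c(I, y) = -2 + 2*y*(⅛ + I) (c(I, y) = -2 + (I + 1/(-5 + 13))*(y + y) = -2 + (I + 1/8)*(2*y) = -2 + (I + ⅛)*(2*y) = -2 + (⅛ + I)*(2*y) = -2 + 2*y*(⅛ + I))
c(71, -63) - 29040 = (-2 + (¼)*(-63) + 2*71*(-63)) - 29040 = (-2 - 63/4 - 8946) - 29040 = -35855/4 - 29040 = -152015/4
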